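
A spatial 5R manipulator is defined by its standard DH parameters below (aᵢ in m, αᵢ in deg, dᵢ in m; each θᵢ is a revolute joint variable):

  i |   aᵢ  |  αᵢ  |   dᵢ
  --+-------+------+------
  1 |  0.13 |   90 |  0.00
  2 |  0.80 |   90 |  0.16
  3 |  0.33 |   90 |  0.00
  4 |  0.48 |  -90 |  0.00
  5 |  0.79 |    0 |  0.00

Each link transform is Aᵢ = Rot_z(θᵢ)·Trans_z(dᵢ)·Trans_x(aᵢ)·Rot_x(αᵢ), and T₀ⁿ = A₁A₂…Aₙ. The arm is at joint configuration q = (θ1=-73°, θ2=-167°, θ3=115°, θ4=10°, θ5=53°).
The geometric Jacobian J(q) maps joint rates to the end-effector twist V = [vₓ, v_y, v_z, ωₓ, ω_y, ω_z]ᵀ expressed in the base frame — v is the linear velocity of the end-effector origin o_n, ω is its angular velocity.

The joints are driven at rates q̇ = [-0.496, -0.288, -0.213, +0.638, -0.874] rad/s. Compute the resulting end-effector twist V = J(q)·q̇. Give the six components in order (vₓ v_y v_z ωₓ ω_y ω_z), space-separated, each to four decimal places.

o_n = [-0.8844, -0.6821, 0.2311]
J₁: ẑ×o_n = [0.6821, -0.8844, 0.0000], ω = ẑ
J2: z=[-0.9563, -0.2924, 0.0000] o=[0.0380, -0.1243, 0.0000] → [-0.0676, 0.2210, 0.2637, -0.9563, -0.2924, 0.0000]
J3: z=[-0.0658, 0.2151, 0.9744] o=[-0.3429, 0.5743, -0.1800] → [1.3126, -0.5006, 0.1991, -0.0658, 0.2151, 0.9744]
J4: z=[-0.6623, 0.7209, -0.2039] o=[-0.5892, 0.3569, -0.1486] → [0.0619, 0.3117, 0.9010, -0.6623, 0.7209, -0.2039]
J5: z=[0.0648, 0.3262, 0.9431] o=[-0.9475, 0.0635, -0.0224] → [0.7858, 0.0430, -0.0689, 0.0648, 0.3262, 0.9431]
V = J·q̇ = [-1.2457, 0.6429, 0.5167, -0.1898, 0.2132, -1.6578]

-1.2457 0.6429 0.5167 -0.1898 0.2132 -1.6578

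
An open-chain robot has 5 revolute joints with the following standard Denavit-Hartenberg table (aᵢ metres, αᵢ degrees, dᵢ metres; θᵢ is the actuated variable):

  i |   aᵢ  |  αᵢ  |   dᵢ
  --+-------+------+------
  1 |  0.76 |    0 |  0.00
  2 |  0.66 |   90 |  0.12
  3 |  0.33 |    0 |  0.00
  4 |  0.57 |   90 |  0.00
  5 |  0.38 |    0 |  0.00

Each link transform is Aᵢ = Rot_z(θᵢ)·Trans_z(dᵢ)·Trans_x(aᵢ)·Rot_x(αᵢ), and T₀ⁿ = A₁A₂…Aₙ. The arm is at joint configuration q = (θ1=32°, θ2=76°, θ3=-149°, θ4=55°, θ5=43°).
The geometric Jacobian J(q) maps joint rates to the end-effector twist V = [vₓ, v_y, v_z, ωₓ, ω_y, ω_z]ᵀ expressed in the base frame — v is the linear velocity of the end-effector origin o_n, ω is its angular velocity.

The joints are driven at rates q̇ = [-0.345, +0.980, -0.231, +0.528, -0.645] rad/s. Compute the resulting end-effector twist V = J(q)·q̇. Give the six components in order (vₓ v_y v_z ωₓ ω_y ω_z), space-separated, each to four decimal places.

o_n = [0.7927, 0.7852, -0.8958]
J₁: ẑ×o_n = [-0.7852, 0.7927, 0.0000], ω = ẑ
J2: z=[0.0000, 0.0000, 1.0000] o=[0.6445, 0.4027, 0.0000] → [-0.3825, 0.1482, 0.0000, 0.0000, 0.0000, 1.0000]
J3: z=[0.9511, 0.3090, 0.0000] o=[0.4406, 1.0304, 0.1200] → [-0.3139, 0.9661, -0.3420, 0.9511, 0.3090, 0.0000]
J4: z=[0.9511, 0.3090, 0.0000] o=[0.5280, 0.7614, -0.0500] → [-0.2614, 0.8045, -0.0591, 0.9511, 0.3090, 0.0000]
J5: z=[0.3083, -0.9487, 0.0698] o=[0.5403, 0.7236, -0.6186] → [0.2587, 0.1031, 0.2585, 0.3083, -0.9487, 0.0698]
V = J·q̇ = [-0.3363, 0.0069, -0.1190, 0.0836, 0.7037, 0.5900]

-0.3363 0.0069 -0.1190 0.0836 0.7037 0.5900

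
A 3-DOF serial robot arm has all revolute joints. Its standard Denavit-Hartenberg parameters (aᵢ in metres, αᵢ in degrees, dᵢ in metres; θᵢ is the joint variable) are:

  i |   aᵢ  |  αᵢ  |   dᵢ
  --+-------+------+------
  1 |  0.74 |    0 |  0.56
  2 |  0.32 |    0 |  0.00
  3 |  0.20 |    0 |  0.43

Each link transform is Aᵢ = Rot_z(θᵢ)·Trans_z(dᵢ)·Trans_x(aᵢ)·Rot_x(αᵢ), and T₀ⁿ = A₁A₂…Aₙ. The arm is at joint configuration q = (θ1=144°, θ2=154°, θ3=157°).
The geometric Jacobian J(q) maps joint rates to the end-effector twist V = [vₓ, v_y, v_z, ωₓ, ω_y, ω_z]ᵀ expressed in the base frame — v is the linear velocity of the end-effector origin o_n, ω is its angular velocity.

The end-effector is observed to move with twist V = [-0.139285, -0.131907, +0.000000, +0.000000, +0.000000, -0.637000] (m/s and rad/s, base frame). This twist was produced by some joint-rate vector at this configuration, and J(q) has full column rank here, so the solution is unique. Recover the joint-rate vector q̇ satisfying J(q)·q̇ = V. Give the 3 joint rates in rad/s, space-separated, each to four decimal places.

0.0040 -0.9400 0.2990

o_n = [-0.4659, 0.3517, 0.9900]
J₁: ẑ×o_n = [-0.3517, -0.4659, 0.0000], ω = ẑ
J2: z=[0.0000, 0.0000, 1.0000] o=[-0.5987, 0.4350, 0.5600] → [0.0833, 0.1328, -0.0000, 0.0000, 0.0000, 1.0000]
J3: z=[0.0000, 0.0000, 1.0000] o=[-0.4484, 0.1524, 0.5600] → [-0.1992, -0.0174, 0.0000, 0.0000, 0.0000, 1.0000]
q̇ = J⁺·V = [0.0040, -0.9400, 0.2990]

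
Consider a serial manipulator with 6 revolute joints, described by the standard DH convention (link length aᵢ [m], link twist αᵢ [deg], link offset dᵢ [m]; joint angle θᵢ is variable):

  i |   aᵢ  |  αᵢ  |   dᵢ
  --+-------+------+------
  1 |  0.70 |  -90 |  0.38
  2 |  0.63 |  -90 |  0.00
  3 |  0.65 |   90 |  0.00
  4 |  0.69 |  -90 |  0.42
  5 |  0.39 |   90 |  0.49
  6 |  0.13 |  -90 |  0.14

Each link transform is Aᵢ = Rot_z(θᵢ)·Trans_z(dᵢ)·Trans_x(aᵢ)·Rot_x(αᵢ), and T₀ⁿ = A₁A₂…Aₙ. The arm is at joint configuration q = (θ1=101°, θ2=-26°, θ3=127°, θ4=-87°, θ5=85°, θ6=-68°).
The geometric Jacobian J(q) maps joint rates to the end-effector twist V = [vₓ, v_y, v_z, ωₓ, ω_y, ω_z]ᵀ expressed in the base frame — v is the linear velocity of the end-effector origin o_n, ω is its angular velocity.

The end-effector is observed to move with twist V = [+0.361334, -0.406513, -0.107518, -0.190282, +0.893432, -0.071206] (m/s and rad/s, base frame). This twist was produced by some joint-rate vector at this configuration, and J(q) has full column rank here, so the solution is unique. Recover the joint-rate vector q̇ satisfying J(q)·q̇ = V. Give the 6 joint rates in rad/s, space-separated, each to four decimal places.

0.0480 -0.3490 0.1580 0.4280 -0.7350 -0.3900

o_n = [0.7713, 0.4715, 1.1351]
J₁: ẑ×o_n = [-0.4715, 0.7713, 0.0000], ω = ẑ
J2: z=[-0.9816, -0.1908, 0.0000] o=[-0.1336, 0.6871, 0.3800] → [-0.1441, 0.7412, 0.3843, -0.9816, -0.1908, 0.0000]
J3: z=[-0.0836, 0.4303, -0.8988] o=[-0.2416, 1.2430, 0.6562] → [-0.4873, -0.8704, -0.3714, -0.0836, 0.4303, -0.8988]
J4: z=[0.4538, 0.8195, 0.3501] o=[0.3351, 0.9969, 0.4847] → [0.7169, -0.1424, -0.5959, 0.4538, 0.8195, 0.3501]
J5: z=[0.8816, -0.3555, -0.3105] o=[0.6153, 1.0309, 1.2415] → [-0.1359, 0.0454, -0.4377, 0.8816, -0.3555, -0.3105]
J6: z=[0.1690, -0.3764, 0.9109] o=[0.8754, 0.5230, 0.9834] → [-0.0102, -0.1204, -0.0479, 0.1690, -0.3764, 0.9109]
q̇ = J⁺·V = [0.0480, -0.3490, 0.1580, 0.4280, -0.7350, -0.3900]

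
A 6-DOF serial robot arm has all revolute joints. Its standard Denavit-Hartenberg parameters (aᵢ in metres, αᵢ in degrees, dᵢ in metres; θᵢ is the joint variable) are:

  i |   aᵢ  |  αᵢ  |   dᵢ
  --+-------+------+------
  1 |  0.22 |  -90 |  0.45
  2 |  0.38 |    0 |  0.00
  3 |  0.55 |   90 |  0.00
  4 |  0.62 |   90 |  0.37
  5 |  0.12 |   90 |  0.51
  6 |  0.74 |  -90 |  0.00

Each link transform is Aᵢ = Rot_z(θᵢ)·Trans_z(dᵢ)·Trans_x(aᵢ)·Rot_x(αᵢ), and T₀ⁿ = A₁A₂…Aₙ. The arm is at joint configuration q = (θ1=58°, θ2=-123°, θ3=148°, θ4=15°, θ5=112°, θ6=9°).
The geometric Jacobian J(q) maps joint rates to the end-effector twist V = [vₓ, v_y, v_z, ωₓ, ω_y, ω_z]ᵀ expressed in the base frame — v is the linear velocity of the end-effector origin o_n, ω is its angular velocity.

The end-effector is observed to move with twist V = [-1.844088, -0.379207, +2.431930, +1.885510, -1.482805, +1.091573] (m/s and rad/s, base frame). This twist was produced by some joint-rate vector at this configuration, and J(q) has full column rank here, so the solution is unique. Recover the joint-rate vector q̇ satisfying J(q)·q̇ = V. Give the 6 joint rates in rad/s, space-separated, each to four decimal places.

0.4670 -0.9420 -0.9480 0.7030 0.3490 -0.6570

o_n = [1.1946, 0.9183, 1.3952]
J₁: ẑ×o_n = [-0.9183, 1.1946, 0.0000], ω = ẑ
J2: z=[-0.8480, 0.5299, 0.0000] o=[0.1166, 0.1866, 0.4500] → [0.5009, 0.8016, -1.1918, -0.8480, 0.5299, 0.0000]
J3: z=[-0.8480, 0.5299, 0.0000] o=[0.0069, 0.0111, 0.7687] → [0.3320, 0.5313, -1.3988, -0.8480, 0.5299, 0.0000]
J4: z=[0.2240, 0.3584, 0.9063] o=[0.2711, 0.4338, 0.5363] → [-0.1313, 0.6447, -0.2225, 0.2240, 0.3584, 0.9063]
J5: z=[0.9435, -0.3129, -0.1094] o=[0.5055, 1.1117, 0.6185] → [-0.2642, -0.8081, 0.0332, 0.9435, -0.3129, -0.1094]
J6: z=[0.3105, 0.9498, -0.0390] o=[1.0005, 0.9525, 0.6819] → [0.6761, -0.2290, -0.1949, 0.3105, 0.9498, -0.0390]
q̇ = J⁺·V = [0.4670, -0.9420, -0.9480, 0.7030, 0.3490, -0.6570]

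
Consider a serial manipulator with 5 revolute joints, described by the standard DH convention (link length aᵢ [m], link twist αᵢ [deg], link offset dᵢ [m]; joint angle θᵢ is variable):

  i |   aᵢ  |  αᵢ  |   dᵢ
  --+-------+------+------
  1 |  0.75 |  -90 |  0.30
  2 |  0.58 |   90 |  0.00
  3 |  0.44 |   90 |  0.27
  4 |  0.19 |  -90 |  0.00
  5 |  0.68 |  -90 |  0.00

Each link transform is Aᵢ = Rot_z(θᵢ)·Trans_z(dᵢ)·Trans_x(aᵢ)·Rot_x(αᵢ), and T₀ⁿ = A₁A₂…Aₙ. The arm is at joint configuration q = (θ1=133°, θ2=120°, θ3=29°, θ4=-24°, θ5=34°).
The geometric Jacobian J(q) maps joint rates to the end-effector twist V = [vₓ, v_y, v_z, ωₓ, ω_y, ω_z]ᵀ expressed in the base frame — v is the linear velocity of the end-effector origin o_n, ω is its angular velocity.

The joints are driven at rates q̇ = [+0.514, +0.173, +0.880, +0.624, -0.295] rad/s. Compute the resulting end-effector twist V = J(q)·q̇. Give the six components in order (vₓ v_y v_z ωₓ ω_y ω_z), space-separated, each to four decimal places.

o_n = [-0.6618, -0.5803, -0.8792]
J₁: ẑ×o_n = [0.5803, -0.6618, 0.0000], ω = ẑ
J2: z=[-0.7314, -0.6820, 0.0000] o=[-0.5115, 0.5485, 0.3000] → [0.8042, -0.8624, 0.7230, -0.7314, -0.6820, 0.0000]
J3: z=[-0.5906, 0.6334, -0.5000] o=[-0.3137, 0.3364, -0.2023] → [-0.8871, -0.2258, 0.7619, -0.5906, 0.6334, -0.5000]
J4: z=[0.8050, 0.4192, -0.4199] o=[-0.4980, 0.2212, -0.6706] → [-0.4240, 0.2367, -0.5765, 0.8050, 0.4192, -0.4199]
J5: z=[-0.5625, 0.3140, -0.7649] o=[-0.4621, 0.0594, -0.7634] → [-0.5256, 0.0876, 0.4225, -0.5625, 0.3140, -0.7649]
V = J·q̇ = [-0.4527, -0.5662, 0.3112, 0.0220, 0.6083, 0.0376]

-0.4527 -0.5662 0.3112 0.0220 0.6083 0.0376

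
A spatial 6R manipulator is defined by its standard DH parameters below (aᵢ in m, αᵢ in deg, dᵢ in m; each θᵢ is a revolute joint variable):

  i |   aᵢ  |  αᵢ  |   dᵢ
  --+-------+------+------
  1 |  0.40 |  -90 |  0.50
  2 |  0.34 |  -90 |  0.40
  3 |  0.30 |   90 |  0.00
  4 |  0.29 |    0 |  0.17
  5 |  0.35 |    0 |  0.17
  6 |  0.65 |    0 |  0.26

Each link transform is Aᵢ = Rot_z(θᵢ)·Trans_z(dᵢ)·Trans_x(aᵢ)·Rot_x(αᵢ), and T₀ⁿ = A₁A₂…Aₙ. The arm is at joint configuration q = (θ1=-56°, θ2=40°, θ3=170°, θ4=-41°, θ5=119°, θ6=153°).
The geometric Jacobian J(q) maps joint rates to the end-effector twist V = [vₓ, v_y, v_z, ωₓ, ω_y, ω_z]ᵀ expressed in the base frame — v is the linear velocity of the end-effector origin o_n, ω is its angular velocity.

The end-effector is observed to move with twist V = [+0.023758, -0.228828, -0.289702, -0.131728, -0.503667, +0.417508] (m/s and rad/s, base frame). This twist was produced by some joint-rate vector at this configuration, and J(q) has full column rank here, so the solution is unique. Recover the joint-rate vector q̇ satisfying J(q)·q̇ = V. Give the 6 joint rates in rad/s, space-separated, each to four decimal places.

o_n = [0.2793, -0.8121, 0.6005]
J₁: ẑ×o_n = [0.8121, 0.2793, -0.0000], ω = ẑ
J2: z=[0.8290, 0.5592, 0.0000] o=[0.2237, -0.3316, 0.5000] → [0.0562, -0.0833, -0.4295, 0.8290, 0.5592, 0.0000]
J3: z=[-0.3594, 0.5329, -0.7660] o=[0.7009, -0.3239, 0.2815] → [-0.2040, 0.4377, 0.4002, -0.3594, 0.5329, -0.7660]
J4: z=[-0.7421, -0.6610, -0.1116] o=[0.5312, -0.1654, 0.4714] → [-0.1576, 0.1240, 0.3134, -0.7421, -0.6610, -0.1116]
J5: z=[-0.7421, -0.6610, -0.1116] o=[0.3496, -0.2635, 0.7367] → [0.0288, -0.0932, 0.3607, -0.7421, -0.6610, -0.1116]
J6: z=[-0.7421, -0.6610, -0.1116] o=[0.0592, -0.1550, 0.5015] → [-0.1388, 0.0489, 0.6331, -0.7421, -0.6610, -0.1116]
q̇ = J⁺·V = [-0.1320, -0.9000, -0.6420, 0.3610, -0.0860, -0.7920]

-0.1320 -0.9000 -0.6420 0.3610 -0.0860 -0.7920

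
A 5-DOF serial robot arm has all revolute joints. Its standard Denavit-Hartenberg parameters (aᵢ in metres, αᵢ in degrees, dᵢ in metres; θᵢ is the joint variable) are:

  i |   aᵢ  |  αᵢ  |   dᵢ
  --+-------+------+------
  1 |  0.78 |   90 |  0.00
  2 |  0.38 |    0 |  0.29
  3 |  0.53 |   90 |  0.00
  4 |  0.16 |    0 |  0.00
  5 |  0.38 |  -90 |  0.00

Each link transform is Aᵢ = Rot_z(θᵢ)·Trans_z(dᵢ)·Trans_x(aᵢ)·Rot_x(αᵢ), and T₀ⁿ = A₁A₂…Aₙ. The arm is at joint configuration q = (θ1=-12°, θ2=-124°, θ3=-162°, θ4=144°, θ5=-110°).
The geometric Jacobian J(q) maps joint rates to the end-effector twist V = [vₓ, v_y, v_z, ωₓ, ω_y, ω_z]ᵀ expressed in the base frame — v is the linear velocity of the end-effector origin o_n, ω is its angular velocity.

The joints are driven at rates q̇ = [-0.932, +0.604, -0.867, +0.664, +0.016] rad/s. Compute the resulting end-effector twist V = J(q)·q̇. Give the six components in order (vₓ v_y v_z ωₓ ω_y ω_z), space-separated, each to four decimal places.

-0.4114 -0.7724 -0.3791 0.6941 0.1213 -1.1194

o_n = [0.6240, -0.7425, 0.3728]
J₁: ẑ×o_n = [0.7425, 0.6240, -0.0000], ω = ẑ
J2: z=[-0.2079, -0.9781, 0.0000] o=[0.7630, -0.1622, 0.0000] → [-0.3647, 0.0775, -0.0152, -0.2079, -0.9781, 0.0000]
J3: z=[-0.2079, -0.9781, 0.0000] o=[0.4948, -0.4017, -0.3150] → [-0.6728, 0.1430, 0.1972, -0.2079, -0.9781, 0.0000]
J4: z=[0.9403, -0.1999, -0.2756] o=[0.6377, -0.4320, 0.1944] → [-0.1212, -0.1640, -0.2947, 0.9403, -0.1999, -0.2756]
J5: z=[0.9403, -0.1999, -0.2756] o=[0.5833, -0.5166, 0.0700] → [-0.1228, -0.2960, -0.2043, 0.9403, -0.1999, -0.2756]
V = J·q̇ = [-0.4114, -0.7724, -0.3791, 0.6941, 0.1213, -1.1194]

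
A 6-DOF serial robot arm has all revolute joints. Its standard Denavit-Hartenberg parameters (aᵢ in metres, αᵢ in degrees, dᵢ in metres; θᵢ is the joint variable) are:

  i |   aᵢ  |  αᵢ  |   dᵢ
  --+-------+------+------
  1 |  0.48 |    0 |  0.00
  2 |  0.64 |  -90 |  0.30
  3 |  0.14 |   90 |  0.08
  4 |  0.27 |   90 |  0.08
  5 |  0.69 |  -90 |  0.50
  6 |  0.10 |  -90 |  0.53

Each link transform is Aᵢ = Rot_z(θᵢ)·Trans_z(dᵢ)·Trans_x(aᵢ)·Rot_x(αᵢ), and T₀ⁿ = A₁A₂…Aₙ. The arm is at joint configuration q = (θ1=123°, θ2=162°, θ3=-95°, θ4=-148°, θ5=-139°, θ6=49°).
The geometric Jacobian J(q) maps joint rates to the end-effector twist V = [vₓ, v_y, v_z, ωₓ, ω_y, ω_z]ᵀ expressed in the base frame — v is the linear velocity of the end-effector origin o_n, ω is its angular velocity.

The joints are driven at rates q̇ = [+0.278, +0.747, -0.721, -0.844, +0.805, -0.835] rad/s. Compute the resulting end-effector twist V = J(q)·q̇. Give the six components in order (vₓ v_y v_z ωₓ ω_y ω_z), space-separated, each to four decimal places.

o_n = [0.5181, -0.9037, 0.2464]
J₁: ẑ×o_n = [0.9037, 0.5181, -0.0000], ω = ẑ
J2: z=[0.0000, 0.0000, 1.0000] o=[-0.2614, 0.4026, 0.0000] → [1.3063, 0.7795, -0.0000, 0.0000, 0.0000, 1.0000]
J3: z=[0.9659, 0.2588, 0.0000] o=[-0.0958, -0.2156, 0.3000] → [-0.0139, 0.0518, -0.8235, 0.9659, 0.2588, 0.0000]
J4: z=[-0.2578, 0.9623, -0.0872] o=[-0.0217, -0.1831, 0.4395] → [-0.2486, -0.0968, -0.3336, -0.2578, 0.9623, -0.0872]
J5: z=[0.8311, 0.1749, -0.5279] o=[-0.1753, -0.1625, 0.2044] → [-0.3840, -0.4009, -0.7373, 0.8311, 0.1749, -0.5279]
J6: z=[-0.1287, -0.8630, -0.4885] o=[0.6135, -0.4020, 0.4198] → [-0.0954, 0.0243, -0.0178, -0.1287, -0.8630, -0.4885]
V = J·q̇ = [1.2174, 0.4277, 0.2966, 0.2977, -0.1373, 1.0815]

1.2174 0.4277 0.2966 0.2977 -0.1373 1.0815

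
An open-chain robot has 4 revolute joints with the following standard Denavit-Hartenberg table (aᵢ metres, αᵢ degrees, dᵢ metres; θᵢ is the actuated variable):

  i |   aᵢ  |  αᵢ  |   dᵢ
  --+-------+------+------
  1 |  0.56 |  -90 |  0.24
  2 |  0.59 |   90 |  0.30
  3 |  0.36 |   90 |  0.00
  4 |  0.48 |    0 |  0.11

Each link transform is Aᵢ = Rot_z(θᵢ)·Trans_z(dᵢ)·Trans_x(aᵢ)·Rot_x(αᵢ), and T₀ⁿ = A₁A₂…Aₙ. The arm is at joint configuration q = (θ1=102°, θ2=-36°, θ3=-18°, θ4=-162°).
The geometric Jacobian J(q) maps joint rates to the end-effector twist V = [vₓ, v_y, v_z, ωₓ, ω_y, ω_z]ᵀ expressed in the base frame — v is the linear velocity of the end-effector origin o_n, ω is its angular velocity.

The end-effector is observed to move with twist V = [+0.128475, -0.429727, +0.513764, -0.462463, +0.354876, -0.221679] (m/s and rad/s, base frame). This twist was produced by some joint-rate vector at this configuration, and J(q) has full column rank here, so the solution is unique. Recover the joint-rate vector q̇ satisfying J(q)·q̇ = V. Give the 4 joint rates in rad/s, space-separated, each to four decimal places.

o_n = [-0.4329, 0.9536, 0.3929]
J₁: ẑ×o_n = [-0.9536, -0.4329, 0.0000], ω = ẑ
J2: z=[-0.9781, -0.2079, 0.0000] o=[-0.1164, 0.5478, 0.2400] → [-0.0318, 0.1495, -0.4628, -0.9781, -0.2079, 0.0000]
J3: z=[0.1222, -0.5749, 0.8090] o=[-0.5091, 0.9523, 0.5868] → [0.1104, 0.0853, 0.0440, 0.1222, -0.5749, 0.8090]
J4: z=[0.9823, -0.0468, -0.1816] o=[-0.4579, 1.2463, 0.7880] → [-0.0347, 0.3836, -0.2864, 0.9823, -0.0468, -0.1816]
q̇ = J⁺·V = [-0.1210, -0.5430, -0.3420, -0.9690]

-0.1210 -0.5430 -0.3420 -0.9690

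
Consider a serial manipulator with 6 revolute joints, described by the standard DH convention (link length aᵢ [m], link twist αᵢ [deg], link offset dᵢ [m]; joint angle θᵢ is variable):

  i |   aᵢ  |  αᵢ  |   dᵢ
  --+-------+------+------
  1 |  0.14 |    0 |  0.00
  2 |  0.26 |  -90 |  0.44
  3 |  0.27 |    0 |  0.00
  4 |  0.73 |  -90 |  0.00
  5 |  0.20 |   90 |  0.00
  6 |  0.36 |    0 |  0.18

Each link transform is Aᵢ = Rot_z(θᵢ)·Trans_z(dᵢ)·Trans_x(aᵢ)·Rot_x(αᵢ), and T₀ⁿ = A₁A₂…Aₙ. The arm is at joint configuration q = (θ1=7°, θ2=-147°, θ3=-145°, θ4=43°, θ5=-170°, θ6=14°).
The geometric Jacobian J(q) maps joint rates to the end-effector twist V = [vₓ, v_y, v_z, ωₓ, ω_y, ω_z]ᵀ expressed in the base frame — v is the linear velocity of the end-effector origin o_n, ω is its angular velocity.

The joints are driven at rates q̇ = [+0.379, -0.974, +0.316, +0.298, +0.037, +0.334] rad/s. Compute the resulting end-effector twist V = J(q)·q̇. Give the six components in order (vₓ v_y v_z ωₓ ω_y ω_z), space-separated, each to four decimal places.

o_n = [0.0165, 0.0212, 0.7673]
J₁: ẑ×o_n = [-0.0212, 0.0165, 0.0000], ω = ẑ
J2: z=[0.0000, 0.0000, 1.0000] o=[0.1390, 0.0171, 0.0000] → [-0.0041, -0.1225, 0.0000, 0.0000, 0.0000, 1.0000]
J3: z=[0.6428, -0.7660, 0.0000] o=[-0.0602, -0.1501, 0.4400] → [-0.2507, -0.2104, 0.1688, 0.6428, -0.7660, 0.0000]
J4: z=[0.6428, -0.7660, 0.0000] o=[0.1092, -0.0079, 0.5949] → [-0.1321, -0.1108, -0.0524, 0.6428, -0.7660, 0.0000]
J5: z=[-0.7493, -0.6287, 0.2079] o=[0.2255, 0.0897, 1.3089] → [0.3548, -0.4493, -0.0801, -0.7493, -0.6287, 0.2079]
J6: z=[-0.6607, 0.7312, -0.1699] o=[0.2164, 0.0367, 1.1163] → [-0.2578, -0.1966, 0.1565, -0.6607, 0.7312, -0.1699]
V = J·q̇ = [-0.1956, -0.0562, 0.0870, 0.1463, -0.2494, -0.6440]

-0.1956 -0.0562 0.0870 0.1463 -0.2494 -0.6440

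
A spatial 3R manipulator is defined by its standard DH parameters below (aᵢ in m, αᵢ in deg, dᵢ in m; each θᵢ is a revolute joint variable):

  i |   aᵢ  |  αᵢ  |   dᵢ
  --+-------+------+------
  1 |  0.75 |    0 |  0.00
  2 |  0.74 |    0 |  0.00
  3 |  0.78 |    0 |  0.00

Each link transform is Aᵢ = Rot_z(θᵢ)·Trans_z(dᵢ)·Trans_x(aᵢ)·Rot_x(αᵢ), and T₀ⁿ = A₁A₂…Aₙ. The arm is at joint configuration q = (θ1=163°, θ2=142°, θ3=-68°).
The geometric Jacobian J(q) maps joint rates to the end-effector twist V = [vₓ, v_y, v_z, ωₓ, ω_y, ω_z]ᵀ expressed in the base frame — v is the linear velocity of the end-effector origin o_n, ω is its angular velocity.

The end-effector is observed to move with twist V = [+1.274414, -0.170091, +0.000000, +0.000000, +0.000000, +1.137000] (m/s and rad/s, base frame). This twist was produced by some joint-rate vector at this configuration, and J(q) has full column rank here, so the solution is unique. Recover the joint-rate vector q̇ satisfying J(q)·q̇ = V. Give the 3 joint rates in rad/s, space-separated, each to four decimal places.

0.1040 0.8090 0.2240

o_n = [-0.7176, -1.0411, 0.0000]
J₁: ẑ×o_n = [1.0411, -0.7176, 0.0000], ω = ẑ
J2: z=[0.0000, 0.0000, 1.0000] o=[-0.7172, 0.2193, 0.0000] → [1.2603, -0.0004, 0.0000, 0.0000, 0.0000, 1.0000]
J3: z=[0.0000, 0.0000, 1.0000] o=[-0.2928, -0.3869, 0.0000] → [0.6542, -0.4248, 0.0000, 0.0000, 0.0000, 1.0000]
q̇ = J⁺·V = [0.1040, 0.8090, 0.2240]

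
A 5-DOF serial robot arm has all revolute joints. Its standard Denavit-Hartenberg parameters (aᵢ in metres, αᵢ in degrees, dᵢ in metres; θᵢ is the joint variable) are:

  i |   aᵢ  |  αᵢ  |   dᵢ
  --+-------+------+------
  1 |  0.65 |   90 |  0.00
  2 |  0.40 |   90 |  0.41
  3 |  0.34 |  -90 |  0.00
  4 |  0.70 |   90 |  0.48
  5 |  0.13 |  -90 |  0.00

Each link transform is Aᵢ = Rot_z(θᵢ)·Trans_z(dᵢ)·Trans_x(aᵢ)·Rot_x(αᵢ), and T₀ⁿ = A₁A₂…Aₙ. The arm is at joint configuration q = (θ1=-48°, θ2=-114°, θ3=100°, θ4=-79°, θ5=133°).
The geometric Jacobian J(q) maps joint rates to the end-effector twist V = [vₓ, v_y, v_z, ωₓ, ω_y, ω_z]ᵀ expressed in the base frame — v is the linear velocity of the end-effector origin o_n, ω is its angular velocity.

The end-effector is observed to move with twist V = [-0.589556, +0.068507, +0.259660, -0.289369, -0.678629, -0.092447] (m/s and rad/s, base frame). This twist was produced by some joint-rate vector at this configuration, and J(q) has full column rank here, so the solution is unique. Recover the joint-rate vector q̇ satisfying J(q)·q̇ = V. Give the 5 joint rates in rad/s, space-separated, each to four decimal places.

-0.7600 -0.1430 0.1680 0.5840 -0.9450

o_n = [-0.4297, -0.6583, 0.4685]
J₁: ẑ×o_n = [0.6583, -0.4297, 0.0000], ω = ẑ
J2: z=[-0.7431, -0.6691, 0.0000] o=[0.4349, -0.4830, 0.0000] → [-0.3135, 0.3482, -0.4483, -0.7431, -0.6691, 0.0000]
J3: z=[-0.6113, 0.6789, 0.4067] o=[0.0214, -0.6365, -0.3654] → [0.5750, 0.3263, 0.3196, -0.6113, 0.6789, 0.4067]
J4: z=[0.3971, -0.1815, 0.8997] o=[-0.2114, -0.8784, -0.3115] → [-0.3395, -0.5061, 0.0478, 0.3971, -0.1815, 0.8997]
J5: z=[0.5554, 0.8279, -0.0781] o=[-0.5323, -0.5940, 0.4210] → [0.0343, -0.0344, -0.1206, 0.5554, 0.8279, -0.0781]
q̇ = J⁺·V = [-0.7600, -0.1430, 0.1680, 0.5840, -0.9450]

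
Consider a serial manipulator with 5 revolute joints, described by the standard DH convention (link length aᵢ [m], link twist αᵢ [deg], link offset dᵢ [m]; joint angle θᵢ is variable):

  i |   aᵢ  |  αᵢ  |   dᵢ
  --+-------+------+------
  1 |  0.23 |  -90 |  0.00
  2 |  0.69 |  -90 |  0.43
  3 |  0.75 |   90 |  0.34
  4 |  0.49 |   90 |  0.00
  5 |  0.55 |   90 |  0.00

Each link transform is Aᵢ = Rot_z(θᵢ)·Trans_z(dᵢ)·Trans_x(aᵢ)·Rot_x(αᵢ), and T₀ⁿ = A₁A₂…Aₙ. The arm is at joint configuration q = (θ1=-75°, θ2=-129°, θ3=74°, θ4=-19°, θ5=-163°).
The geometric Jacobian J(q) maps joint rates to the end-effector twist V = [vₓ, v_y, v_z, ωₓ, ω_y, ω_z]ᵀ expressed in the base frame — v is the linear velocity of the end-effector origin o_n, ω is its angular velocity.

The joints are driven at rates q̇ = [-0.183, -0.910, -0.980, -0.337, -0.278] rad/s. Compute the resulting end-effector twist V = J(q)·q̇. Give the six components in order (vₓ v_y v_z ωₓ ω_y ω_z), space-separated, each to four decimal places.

-0.2259 1.2733 0.5044 -1.1483 0.0745 -0.8667

o_n = [-0.2814, -0.1191, 0.7908]
J₁: ẑ×o_n = [0.1191, -0.2814, 0.0000], ω = ẑ
J2: z=[0.9659, 0.2588, 0.0000] o=[0.0595, -0.2222, 0.0000] → [0.2047, -0.7639, 0.1878, 0.9659, 0.2588, 0.0000]
J3: z=[0.2011, -0.7507, 0.6293] o=[0.3625, 0.3086, 0.5362] → [0.0780, -0.4564, -0.5693, 0.2011, -0.7507, 0.6293]
J4: z=[0.1097, 0.6557, 0.7470] o=[-0.2992, -0.0076, 0.9109] → [0.0046, 0.0265, -0.0239, 0.1097, 0.6557, 0.7470]
J5: z=[0.1267, 0.7362, -0.6648] o=[-0.7822, 0.0745, 0.9097] → [-0.2162, -0.3179, -0.3933, 0.1267, 0.7362, -0.6648]
V = J·q̇ = [-0.2259, 1.2733, 0.5044, -1.1483, 0.0745, -0.8667]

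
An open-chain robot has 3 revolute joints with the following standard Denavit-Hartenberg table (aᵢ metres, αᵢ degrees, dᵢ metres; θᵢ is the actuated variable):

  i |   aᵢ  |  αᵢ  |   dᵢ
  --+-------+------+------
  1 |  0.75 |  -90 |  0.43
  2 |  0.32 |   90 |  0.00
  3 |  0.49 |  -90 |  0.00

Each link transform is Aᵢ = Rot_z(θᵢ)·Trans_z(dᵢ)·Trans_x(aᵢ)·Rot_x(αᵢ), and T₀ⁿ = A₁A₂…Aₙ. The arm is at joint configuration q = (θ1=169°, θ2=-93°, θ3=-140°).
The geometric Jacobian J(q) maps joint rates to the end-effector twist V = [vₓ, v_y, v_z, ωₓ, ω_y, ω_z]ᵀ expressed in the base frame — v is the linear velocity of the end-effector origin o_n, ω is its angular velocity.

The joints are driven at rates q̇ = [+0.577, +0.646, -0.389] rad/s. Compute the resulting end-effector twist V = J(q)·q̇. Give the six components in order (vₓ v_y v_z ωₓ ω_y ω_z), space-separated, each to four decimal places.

-0.2604 -0.5407 -0.1242 -0.5046 -0.5600 0.5974

o_n = [-0.6790, 0.4528, 0.3747]
J₁: ẑ×o_n = [-0.4528, -0.6790, 0.0000], ω = ẑ
J2: z=[-0.1908, -0.9816, 0.0000] o=[-0.7362, 0.1431, 0.4300] → [0.0543, -0.0105, -0.0029, -0.1908, -0.9816, 0.0000]
J3: z=[0.9803, -0.1905, -0.0523] o=[-0.7198, 0.1399, 0.7496] → [0.0878, 0.3653, 0.3145, 0.9803, -0.1905, -0.0523]
V = J·q̇ = [-0.2604, -0.5407, -0.1242, -0.5046, -0.5600, 0.5974]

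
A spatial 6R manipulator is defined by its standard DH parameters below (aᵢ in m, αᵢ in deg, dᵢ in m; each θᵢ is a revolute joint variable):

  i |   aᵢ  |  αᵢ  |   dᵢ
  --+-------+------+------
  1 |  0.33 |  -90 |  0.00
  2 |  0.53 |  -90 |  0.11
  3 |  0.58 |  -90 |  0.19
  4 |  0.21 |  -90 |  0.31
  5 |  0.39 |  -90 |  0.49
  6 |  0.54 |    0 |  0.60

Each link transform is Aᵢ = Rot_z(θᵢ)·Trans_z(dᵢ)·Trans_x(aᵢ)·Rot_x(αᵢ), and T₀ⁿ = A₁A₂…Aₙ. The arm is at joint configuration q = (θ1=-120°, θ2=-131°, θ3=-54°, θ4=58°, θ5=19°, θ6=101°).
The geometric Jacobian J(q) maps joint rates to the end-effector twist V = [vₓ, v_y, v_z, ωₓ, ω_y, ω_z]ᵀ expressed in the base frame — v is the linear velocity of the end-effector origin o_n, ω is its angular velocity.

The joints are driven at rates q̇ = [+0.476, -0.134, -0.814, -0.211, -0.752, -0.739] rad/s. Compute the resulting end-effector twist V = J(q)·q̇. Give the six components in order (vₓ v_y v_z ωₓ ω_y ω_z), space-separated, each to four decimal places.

o_n = [0.8853, -0.3375, 0.5049]
J₁: ẑ×o_n = [0.3375, 0.8853, -0.0000], ω = ẑ
J2: z=[0.8660, -0.5000, 0.0000] o=[-0.1650, -0.2858, 0.0000] → [-0.2525, -0.4373, 0.4804, 0.8660, -0.5000, 0.0000]
J3: z=[-0.3774, -0.6536, 0.6561] o=[0.1041, -0.0397, 0.4000] → [0.1268, 0.5521, 0.6230, -0.3774, -0.6536, 0.6561]
J4: z=[-0.2437, 0.7535, 0.6106] o=[0.5506, -0.2048, 0.7819] → [-0.1277, 0.1369, -0.2199, -0.2437, 0.7535, 0.6106]
J5: z=[-0.5577, 0.4062, -0.7239] o=[0.6417, 0.1374, 0.9037] → [-0.5058, -0.3988, 0.1659, -0.5577, 0.4062, -0.7239]
J6: z=[-0.0279, -0.8808, -0.4727] o=[0.6920, 0.4313, 0.3531] → [-0.4972, -0.0872, 0.1918, -0.0279, -0.8808, -0.4727]
V = J·q̇ = [0.8659, 0.3660, -0.7916, 0.6826, 0.7855, 0.7068]

0.8659 0.3660 -0.7916 0.6826 0.7855 0.7068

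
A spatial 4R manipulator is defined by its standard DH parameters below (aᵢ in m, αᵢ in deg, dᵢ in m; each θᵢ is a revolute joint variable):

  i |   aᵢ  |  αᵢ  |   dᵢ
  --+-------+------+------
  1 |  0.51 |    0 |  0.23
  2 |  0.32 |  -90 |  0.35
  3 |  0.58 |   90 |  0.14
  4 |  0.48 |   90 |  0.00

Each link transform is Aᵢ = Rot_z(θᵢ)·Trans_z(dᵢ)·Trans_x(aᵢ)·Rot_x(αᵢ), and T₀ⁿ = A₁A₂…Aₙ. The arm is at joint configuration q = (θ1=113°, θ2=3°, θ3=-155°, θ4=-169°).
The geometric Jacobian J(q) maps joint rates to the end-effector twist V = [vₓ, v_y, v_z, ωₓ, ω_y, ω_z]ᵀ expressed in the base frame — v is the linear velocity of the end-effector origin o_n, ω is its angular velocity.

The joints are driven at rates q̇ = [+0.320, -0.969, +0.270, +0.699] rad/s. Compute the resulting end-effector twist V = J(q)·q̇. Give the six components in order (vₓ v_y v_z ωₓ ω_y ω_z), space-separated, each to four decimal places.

0.2811 0.1308 0.0537 -0.1132 -0.3839 -1.2825

o_n = [-0.3398, 0.6472, 0.6260]
J₁: ẑ×o_n = [-0.6472, -0.3398, 0.0000], ω = ẑ
J2: z=[0.0000, 0.0000, 1.0000] o=[-0.1993, 0.4695, 0.2300] → [-0.1777, -0.1406, 0.0000, 0.0000, 0.0000, 1.0000]
J3: z=[-0.8988, -0.4384, 0.0000] o=[-0.3396, 0.7571, 0.5800] → [-0.0202, 0.0413, 0.0986, -0.8988, -0.4384, 0.0000]
J4: z=[0.1853, -0.3798, -0.9063] o=[-0.2349, 0.2232, 0.8251] → [0.4599, 0.1319, 0.0387, 0.1853, -0.3798, -0.9063]
V = J·q̇ = [0.2811, 0.1308, 0.0537, -0.1132, -0.3839, -1.2825]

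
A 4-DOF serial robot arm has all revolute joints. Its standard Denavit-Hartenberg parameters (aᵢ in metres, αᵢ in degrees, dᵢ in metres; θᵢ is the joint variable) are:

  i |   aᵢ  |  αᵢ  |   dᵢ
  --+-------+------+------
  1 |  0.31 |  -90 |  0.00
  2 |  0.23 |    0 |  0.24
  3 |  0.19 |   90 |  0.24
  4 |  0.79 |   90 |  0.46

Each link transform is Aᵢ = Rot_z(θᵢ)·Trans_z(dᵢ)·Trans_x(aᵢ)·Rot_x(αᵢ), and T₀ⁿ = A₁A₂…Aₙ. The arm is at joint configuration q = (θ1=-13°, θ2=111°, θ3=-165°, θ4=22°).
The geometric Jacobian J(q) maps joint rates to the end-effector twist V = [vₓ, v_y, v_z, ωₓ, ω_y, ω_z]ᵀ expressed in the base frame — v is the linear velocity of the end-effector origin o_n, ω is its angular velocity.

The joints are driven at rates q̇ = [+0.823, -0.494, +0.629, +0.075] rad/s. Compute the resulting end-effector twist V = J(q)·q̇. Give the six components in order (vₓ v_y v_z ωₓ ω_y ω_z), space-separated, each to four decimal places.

-0.3119 0.4643 -0.0816 -0.0288 0.1452 0.8671

o_n = [0.5620, 0.6666, 0.8020]
J₁: ẑ×o_n = [-0.6666, 0.5620, 0.0000], ω = ẑ
J2: z=[0.2250, 0.9744, 0.0000] o=[0.3021, -0.0697, 0.0000] → [0.7814, -0.1804, -0.0876, 0.2250, 0.9744, 0.0000]
J3: z=[0.2250, 0.9744, 0.0000] o=[0.2757, 0.1827, -0.2147] → [0.9906, -0.2287, -0.1701, 0.2250, 0.9744, 0.0000]
J4: z=[-0.7883, 0.1820, 0.5878] o=[0.4385, 0.3914, -0.0610] → [-0.0047, 0.7528, -0.2394, -0.7883, 0.1820, 0.5878]
V = J·q̇ = [-0.3119, 0.4643, -0.0816, -0.0288, 0.1452, 0.8671]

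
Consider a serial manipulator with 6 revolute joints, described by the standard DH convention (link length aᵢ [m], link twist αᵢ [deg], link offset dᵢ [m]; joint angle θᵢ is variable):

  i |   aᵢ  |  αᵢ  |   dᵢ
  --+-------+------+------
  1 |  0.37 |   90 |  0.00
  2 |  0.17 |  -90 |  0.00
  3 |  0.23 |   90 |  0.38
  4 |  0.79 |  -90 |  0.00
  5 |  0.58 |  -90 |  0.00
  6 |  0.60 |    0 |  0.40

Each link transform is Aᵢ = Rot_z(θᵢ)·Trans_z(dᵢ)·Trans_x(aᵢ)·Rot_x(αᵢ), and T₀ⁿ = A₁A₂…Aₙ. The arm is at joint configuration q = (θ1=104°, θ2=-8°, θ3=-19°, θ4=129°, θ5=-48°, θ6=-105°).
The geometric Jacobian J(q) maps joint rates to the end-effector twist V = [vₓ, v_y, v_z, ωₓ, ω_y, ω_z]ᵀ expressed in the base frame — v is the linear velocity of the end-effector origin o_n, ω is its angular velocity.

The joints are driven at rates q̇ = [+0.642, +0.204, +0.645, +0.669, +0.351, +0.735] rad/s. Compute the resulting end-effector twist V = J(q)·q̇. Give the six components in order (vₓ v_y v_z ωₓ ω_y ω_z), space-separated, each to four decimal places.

o_n = [-0.2157, -0.4054, 1.1917]
J₁: ẑ×o_n = [0.4054, -0.2157, 0.0000], ω = ẑ
J2: z=[0.9703, 0.2419, 0.0000] o=[-0.0895, 0.3590, 0.0000] → [0.2883, -1.1563, -0.7111, 0.9703, 0.2419, 0.0000]
J3: z=[-0.0337, 0.1350, 0.9903] o=[-0.1302, 0.5224, -0.0237] → [1.0828, -0.0437, 0.0428, -0.0337, 0.1350, 0.9903]
J4: z=[0.9954, -0.0841, 0.0453] o=[-0.1225, 0.8007, 0.3224] → [-0.0184, -0.8695, -1.2084, 0.9954, -0.0841, 0.0453]
J5: z=[-0.0483, -0.8522, -0.5209] o=[-0.1876, 0.3928, 0.9958] → [-0.5827, 0.0241, 0.0145, -0.0483, -0.8522, -0.5209]
J6: z=[-0.7273, -0.3275, 0.6031] o=[0.2095, 0.1562, 1.3461] → [0.3893, -0.3688, 0.2692, -0.7273, -0.3275, 0.6031]
V = J·q̇ = [1.0867, -1.2469, -0.7230, 0.2906, -0.4596, 1.5715]

1.0867 -1.2469 -0.7230 0.2906 -0.4596 1.5715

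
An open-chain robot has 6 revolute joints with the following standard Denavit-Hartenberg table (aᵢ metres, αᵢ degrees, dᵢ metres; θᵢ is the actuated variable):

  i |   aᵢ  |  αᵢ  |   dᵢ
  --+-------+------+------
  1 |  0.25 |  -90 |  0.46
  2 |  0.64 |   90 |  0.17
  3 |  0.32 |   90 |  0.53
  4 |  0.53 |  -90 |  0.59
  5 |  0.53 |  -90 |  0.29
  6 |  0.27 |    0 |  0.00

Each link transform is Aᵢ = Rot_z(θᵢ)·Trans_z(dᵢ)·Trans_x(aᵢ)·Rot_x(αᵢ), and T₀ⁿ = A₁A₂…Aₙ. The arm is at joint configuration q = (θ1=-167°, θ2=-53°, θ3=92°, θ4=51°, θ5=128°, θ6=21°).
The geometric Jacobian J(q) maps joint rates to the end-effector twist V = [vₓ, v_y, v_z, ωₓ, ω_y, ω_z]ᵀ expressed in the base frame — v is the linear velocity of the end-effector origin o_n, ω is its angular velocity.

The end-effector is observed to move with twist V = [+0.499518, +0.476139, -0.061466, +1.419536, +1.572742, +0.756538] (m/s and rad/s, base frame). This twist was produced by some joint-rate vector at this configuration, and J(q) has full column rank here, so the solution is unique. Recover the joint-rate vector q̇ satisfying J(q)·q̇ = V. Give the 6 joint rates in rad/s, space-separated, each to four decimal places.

o_n = [0.0201, -0.3744, 1.3594]
J₁: ẑ×o_n = [0.3744, 0.0201, -0.0000], ω = ẑ
J2: z=[0.2250, -0.9744, 0.0000] o=[-0.2436, -0.0562, 0.4600] → [-0.8764, -0.2023, 0.1854, 0.2250, -0.9744, 0.0000]
J3: z=[0.7782, 0.1797, 0.6018] o=[-0.5806, -0.3085, 0.9711] → [0.1094, 0.0594, -0.1592, 0.7782, 0.1797, 0.6018]
J4: z=[-0.5782, -0.1693, 0.7981] o=[-0.0897, -0.5234, 1.2812] → [-0.1322, 0.1329, -0.0676, -0.5782, -0.1693, 0.7981]
J5: z=[0.2991, 0.8662, 0.4004] o=[-0.0285, -0.8725, 1.9907] → [-0.7462, 0.2083, 0.1069, 0.2991, 0.8662, 0.4004]
J6: z=[-0.9541, 0.2663, 0.1367] o=[0.0520, -0.3972, 1.6265] → [-0.0743, -0.2592, -0.0133, -0.9541, 0.2663, 0.1367]
q̇ = J⁺·V = [0.7760, -0.8040, 0.3950, -0.6620, 0.9060, -0.6700]

0.7760 -0.8040 0.3950 -0.6620 0.9060 -0.6700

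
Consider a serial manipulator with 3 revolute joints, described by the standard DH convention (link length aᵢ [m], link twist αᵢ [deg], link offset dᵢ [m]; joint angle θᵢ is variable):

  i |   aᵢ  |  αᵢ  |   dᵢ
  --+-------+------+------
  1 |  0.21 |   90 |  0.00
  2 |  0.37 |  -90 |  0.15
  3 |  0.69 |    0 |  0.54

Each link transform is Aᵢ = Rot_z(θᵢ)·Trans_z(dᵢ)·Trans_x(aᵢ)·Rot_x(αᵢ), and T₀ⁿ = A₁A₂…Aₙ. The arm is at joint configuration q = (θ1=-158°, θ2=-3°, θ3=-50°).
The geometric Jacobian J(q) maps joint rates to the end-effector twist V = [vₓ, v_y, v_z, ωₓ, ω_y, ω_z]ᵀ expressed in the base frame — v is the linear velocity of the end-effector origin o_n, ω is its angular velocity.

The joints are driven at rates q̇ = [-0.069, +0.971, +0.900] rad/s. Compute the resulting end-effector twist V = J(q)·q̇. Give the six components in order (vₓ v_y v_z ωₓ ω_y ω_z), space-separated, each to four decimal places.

o_n = [-1.2284, 0.2356, 0.4967]
J₁: ẑ×o_n = [-0.2356, -1.2284, 0.0000], ω = ẑ
J2: z=[-0.3746, 0.9272, 0.0000] o=[-0.1947, -0.0787, 0.0000] → [0.4605, 0.1861, 0.8407, -0.3746, 0.9272, 0.0000]
J3: z=[-0.0485, -0.0196, 0.9986] o=[-0.5935, -0.0780, -0.0194] → [-0.3233, -0.6090, -0.0277, -0.0485, -0.0196, 0.9986]
V = J·q̇ = [0.1725, -0.2826, 0.7914, -0.4074, 0.8827, 0.8298]

0.1725 -0.2826 0.7914 -0.4074 0.8827 0.8298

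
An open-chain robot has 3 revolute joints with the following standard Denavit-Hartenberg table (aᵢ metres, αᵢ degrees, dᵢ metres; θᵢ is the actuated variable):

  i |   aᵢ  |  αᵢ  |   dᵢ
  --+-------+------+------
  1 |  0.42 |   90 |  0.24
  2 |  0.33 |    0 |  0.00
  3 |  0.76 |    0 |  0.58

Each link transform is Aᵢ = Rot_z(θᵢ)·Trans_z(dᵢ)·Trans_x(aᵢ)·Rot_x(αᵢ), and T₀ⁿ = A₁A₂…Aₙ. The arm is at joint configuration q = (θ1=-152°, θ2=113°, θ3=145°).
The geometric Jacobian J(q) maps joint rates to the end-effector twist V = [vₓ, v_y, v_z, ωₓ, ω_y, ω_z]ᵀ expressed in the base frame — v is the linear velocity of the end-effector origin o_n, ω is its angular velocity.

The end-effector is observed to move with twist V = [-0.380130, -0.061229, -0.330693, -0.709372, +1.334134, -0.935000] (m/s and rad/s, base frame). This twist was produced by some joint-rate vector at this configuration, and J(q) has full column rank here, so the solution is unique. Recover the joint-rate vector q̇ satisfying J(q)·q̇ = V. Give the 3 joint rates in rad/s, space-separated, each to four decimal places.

-0.9350 0.7130 0.7980

o_n = [-0.3898, 0.4496, -0.1996]
J₁: ẑ×o_n = [-0.4496, -0.3898, 0.0000], ω = ẑ
J2: z=[-0.4695, 0.8829, 0.0000] o=[-0.3708, -0.1972, 0.2400] → [-0.3882, -0.2064, -0.2870, -0.4695, 0.8829, 0.0000]
J3: z=[-0.4695, 0.8829, 0.0000] o=[-0.2570, -0.1366, 0.5438] → [-0.6564, -0.3490, -0.1580, -0.4695, 0.8829, 0.0000]
q̇ = J⁺·V = [-0.9350, 0.7130, 0.7980]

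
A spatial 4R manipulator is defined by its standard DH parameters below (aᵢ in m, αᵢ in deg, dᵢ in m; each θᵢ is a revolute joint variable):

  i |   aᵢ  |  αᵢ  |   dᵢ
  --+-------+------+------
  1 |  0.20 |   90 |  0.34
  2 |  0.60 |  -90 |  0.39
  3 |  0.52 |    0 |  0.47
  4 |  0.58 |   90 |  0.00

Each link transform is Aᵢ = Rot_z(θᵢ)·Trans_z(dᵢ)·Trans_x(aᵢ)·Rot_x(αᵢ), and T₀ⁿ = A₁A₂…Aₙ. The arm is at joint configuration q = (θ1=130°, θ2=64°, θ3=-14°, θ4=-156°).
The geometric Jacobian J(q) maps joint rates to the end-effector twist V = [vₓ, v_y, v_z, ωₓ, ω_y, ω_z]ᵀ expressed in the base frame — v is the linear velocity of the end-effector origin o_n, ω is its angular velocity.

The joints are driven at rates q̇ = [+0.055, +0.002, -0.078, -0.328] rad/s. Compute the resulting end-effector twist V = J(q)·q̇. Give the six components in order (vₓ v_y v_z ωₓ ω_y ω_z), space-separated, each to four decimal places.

o_n = [0.4650, 0.4050, 1.0254]
J₁: ẑ×o_n = [-0.4050, 0.4650, 0.0000], ω = ẑ
J2: z=[0.7660, 0.6428, 0.0000] o=[-0.1286, 0.1532, 0.3400] → [0.4406, -0.5251, -0.1886, 0.7660, 0.6428, 0.0000]
J3: z=[0.5777, -0.6885, 0.4384] o=[0.0011, 0.6054, 0.8793] → [-0.0128, 0.1189, 0.2036, 0.5777, -0.6885, 0.4384]
J4: z=[0.5777, -0.6885, 0.4384] o=[0.2269, 0.5321, 1.5388] → [0.4092, 0.4010, 0.0905, 0.5777, -0.6885, 0.4384]
V = J·q̇ = [-0.1546, -0.1163, -0.0459, -0.2330, 0.2808, -0.1230]

-0.1546 -0.1163 -0.0459 -0.2330 0.2808 -0.1230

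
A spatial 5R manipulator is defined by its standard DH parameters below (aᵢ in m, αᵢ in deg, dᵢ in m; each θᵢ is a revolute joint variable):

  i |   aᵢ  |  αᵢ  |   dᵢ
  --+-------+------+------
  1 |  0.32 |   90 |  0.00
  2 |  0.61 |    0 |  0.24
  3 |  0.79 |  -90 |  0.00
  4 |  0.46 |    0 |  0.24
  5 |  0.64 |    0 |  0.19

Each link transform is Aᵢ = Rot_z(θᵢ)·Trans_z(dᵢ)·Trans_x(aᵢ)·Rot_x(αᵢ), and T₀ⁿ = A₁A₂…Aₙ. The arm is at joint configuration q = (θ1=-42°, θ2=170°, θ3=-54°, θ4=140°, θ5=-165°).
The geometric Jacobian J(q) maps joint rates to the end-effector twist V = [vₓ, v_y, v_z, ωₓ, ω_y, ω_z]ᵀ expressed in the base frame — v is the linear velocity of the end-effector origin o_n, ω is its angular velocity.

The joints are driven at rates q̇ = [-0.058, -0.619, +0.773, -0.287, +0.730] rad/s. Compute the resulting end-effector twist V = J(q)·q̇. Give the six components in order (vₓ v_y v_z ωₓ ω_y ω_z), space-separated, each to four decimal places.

0.1725 0.4134 0.4276 -0.3989 0.1520 -0.2522

o_n = [-0.9711, 0.5853, 0.8321]
J₁: ẑ×o_n = [-0.5853, -0.9711, 0.0000], ω = ẑ
J2: z=[-0.6691, -0.7431, 0.0000] o=[0.2378, -0.2141, 0.0000] → [-0.6184, 0.5568, -1.4333, -0.6691, -0.7431, 0.0000]
J3: z=[-0.6691, -0.7431, 0.0000] o=[-0.3692, 0.0095, 0.1059] → [-0.5396, 0.4859, -0.8326, -0.6691, -0.7431, 0.0000]
J4: z=[-0.6679, 0.6014, -0.4384] o=[-0.6266, 0.2412, 0.8160] → [0.1605, 0.1618, -0.0227, -0.6679, 0.6014, -0.4384]
J5: z=[-0.6679, 0.6014, -0.4384] o=[-0.4742, 0.5019, 0.3940] → [0.3000, 0.5104, 0.2431, -0.6679, 0.6014, -0.4384]
V = J·q̇ = [0.1725, 0.4134, 0.4276, -0.3989, 0.1520, -0.2522]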